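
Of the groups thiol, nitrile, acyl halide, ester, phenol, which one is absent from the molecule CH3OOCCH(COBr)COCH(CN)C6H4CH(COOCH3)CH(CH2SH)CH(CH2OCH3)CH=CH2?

phenol

nitrile: present (CH(CN) — pendant –C≡N: nitrile).
thiol: present (CH(CH2SH) — pendant –CH2SH → thiol).
acyl halide: present (CH(COBr) — pendant –C(=O)X: carbonyl C bonded to C and halogen → acyl halide).
ester: present (CH3OOC — CH3O–C(=O)–: carbonyl C bonded to C and to –OCH3 → ester (not ketone + ether)).
phenol: no segment matches this pattern.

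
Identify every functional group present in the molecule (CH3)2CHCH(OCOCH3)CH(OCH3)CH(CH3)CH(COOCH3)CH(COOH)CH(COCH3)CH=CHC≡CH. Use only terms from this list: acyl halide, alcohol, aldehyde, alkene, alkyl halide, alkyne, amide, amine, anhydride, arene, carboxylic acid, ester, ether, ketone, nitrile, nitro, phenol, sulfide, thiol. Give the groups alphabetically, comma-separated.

Working along the chain:
  CH(OCOCH3): pendant –OC(=O)CH3: an acyloxy group → ester.
  CH(OCH3): pendant –OCH3: C–O–C with sp³ C, no adjacent C=O → ether.
  CH(COOCH3): pendant –COOCH3: carbonyl C bonded to C and –OCH3 → ester.
  CH(COOH): pendant –COOH: carbonyl C bonded to C and –OH → carboxylic acid.
  CH(COCH3): pendant –COCH3: carbonyl C bonded to two carbons → ketone.
  CH=CH: C=C double bond → alkene.
  C≡CH: C≡C triple bond → alkyne.

alkene, alkyne, carboxylic acid, ester, ether, ketone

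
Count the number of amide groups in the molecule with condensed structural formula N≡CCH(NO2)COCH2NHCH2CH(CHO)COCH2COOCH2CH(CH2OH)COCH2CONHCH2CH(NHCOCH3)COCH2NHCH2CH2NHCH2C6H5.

2

N≡C–: carbon triple-bonded to nitrogen → nitrile.
–NO2 on an sp³ carbon → nitro (the N=O is not a carbonyl).
–C(=O)– with carbon on both sides → ketone.
C–N–C with sp³ carbons and no adjacent C=O → amine (secondary).
pendant –CHO: carbonyl C bonded to C and H → aldehyde.
–C(=O)– with carbon on both sides → ketone.
–C(=O)–O–C with C on the carbonyl side → ester.
pendant –CH2OH on an sp³ backbone C → alcohol.
–C(=O)– with carbon on both sides → ketone.
–C(=O)–N– linkage → amide (the N is not an amine).
pendant –NHC(=O)CH3: N bonded to a carbonyl → amide (not amine).
–C(=O)– with carbon on both sides → ketone.
C–N–C with sp³ carbons and no adjacent C=O → amine (secondary).
C–N–C with sp³ carbons and no adjacent C=O → amine (secondary).
–C6H5 phenyl ring → arene.
Amide appears at: CH2CONHCH2, CH(NHCOCH3) → 2.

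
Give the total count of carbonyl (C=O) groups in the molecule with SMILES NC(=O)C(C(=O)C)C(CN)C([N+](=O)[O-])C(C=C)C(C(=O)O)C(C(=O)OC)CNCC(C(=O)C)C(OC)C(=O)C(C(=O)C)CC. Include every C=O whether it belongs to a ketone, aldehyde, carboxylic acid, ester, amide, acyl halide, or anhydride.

7

H2NCO: amide, 1 C=O (running total 1).
CH(COCH3): ketone, 1 C=O (running total 2).
CH(COOH): carboxylic acid, 1 C=O (running total 3).
CH(COOCH3): ester, 1 C=O (running total 4).
CH(COCH3): ketone, 1 C=O (running total 5).
CO: ketone, 1 C=O (running total 6).
CH(COCH3): ketone, 1 C=O (running total 7).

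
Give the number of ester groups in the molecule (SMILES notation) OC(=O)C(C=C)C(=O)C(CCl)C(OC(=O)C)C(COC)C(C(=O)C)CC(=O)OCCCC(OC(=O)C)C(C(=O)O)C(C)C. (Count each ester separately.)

3

–COOH: carbonyl C bonded to –OH and C → carboxylic acid (the –OH is not a separate alcohol).
pendant –CH=CH2: C=C double bond → alkene.
–C(=O)– with carbon on both sides → ketone.
pendant –CH2X: halogen on sp³ carbon → alkyl halide.
pendant –OC(=O)CH3: an acyloxy group → ester.
pendant –CH2OCH3: C–O–C linkage → ether.
pendant –COCH3: carbonyl C bonded to two carbons → ketone.
–C(=O)–O–C with C on the carbonyl side → ester.
pendant –OC(=O)CH3: an acyloxy group → ester.
pendant –COOH: carbonyl C bonded to C and –OH → carboxylic acid.
Ester appears at: CH(OCOCH3), CH2COOCH2, CH(OCOCH3) → 3.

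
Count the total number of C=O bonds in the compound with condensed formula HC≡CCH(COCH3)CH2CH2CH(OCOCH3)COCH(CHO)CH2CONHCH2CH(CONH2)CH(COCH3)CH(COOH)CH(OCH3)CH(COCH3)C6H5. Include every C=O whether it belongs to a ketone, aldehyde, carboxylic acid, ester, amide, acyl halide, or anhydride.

CH(COCH3): ketone, 1 C=O (running total 1).
CH(OCOCH3): ester, 1 C=O (running total 2).
CO: ketone, 1 C=O (running total 3).
CH(CHO): aldehyde, 1 C=O (running total 4).
CH2CONHCH2: amide, 1 C=O (running total 5).
CH(CONH2): amide, 1 C=O (running total 6).
CH(COCH3): ketone, 1 C=O (running total 7).
CH(COOH): carboxylic acid, 1 C=O (running total 8).
CH(COCH3): ketone, 1 C=O (running total 9).

9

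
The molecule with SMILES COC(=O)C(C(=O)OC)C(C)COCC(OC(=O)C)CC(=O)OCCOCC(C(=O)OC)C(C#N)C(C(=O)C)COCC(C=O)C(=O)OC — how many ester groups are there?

Taking each segment in turn:
  CH3OOC: CH3O–C(=O)–: carbonyl C bonded to C and to –OCH3 → ester (not ketone + ether).
  CH(COOCH3): pendant –COOCH3: carbonyl C bonded to C and –OCH3 → ester.
  CH2OCH2: C–O–C with sp³ carbons on both sides and no adjacent C=O → ether.
  CH(OCOCH3): pendant –OC(=O)CH3: an acyloxy group → ester.
  CH2COOCH2: –C(=O)–O–C with C on the carbonyl side → ester.
  CH2OCH2: C–O–C with sp³ carbons on both sides and no adjacent C=O → ether.
  CH(COOCH3): pendant –COOCH3: carbonyl C bonded to C and –OCH3 → ester.
  CH(CN): pendant –C≡N: nitrile.
  CH(COCH3): pendant –COCH3: carbonyl C bonded to two carbons → ketone.
  CH2OCH2: C–O–C with sp³ carbons on both sides and no adjacent C=O → ether.
  CH(CHO): pendant –CHO: carbonyl C bonded to C and H → aldehyde.
  COOCH3: –C(=O)OCH3: carbonyl C bonded to C and to –OCH3 → ester (not ketone + ether).
Ester appears at: CH3OOC, CH(COOCH3), CH(OCOCH3), CH2COOCH2, CH(COOCH3), COOCH3 → 6.

6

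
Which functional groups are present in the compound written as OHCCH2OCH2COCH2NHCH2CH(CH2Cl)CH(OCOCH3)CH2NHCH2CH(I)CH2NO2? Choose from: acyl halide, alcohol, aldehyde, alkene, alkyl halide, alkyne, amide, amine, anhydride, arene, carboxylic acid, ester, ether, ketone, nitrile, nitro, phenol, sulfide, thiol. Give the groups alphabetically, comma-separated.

aldehyde, alkyl halide, amine, ester, ether, ketone, nitro

Reading the structure from left to right:
  OHC: terminal –CHO: carbonyl C bonded to H and C → aldehyde.
  CH2OCH2: C–O–C with sp³ carbons on both sides and no adjacent C=O → ether.
  CO: –C(=O)– with carbon on both sides → ketone.
  CH2NHCH2: C–N–C with sp³ carbons and no adjacent C=O → amine (secondary).
  CH(CH2Cl): pendant –CH2X: halogen on sp³ carbon → alkyl halide.
  CH(OCOCH3): pendant –OC(=O)CH3: an acyloxy group → ester.
  CH2NHCH2: C–N–C with sp³ carbons and no adjacent C=O → amine (secondary).
  CH(I): halogen on an sp³ carbon → alkyl halide.
  CH2NO2: –NO2 on carbon → nitro group.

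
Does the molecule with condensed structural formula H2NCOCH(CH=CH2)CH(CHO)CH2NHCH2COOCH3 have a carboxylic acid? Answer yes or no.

no

Working along the chain:
  H2NCO: –C(=O)NH2: carbonyl C bonded to C and to N → amide (the N is not a separate amine).
  CH(CH=CH2): pendant –CH=CH2: C=C double bond → alkene.
  CH(CHO): pendant –CHO: carbonyl C bonded to C and H → aldehyde.
  CH2NHCH2: C–N–C with sp³ carbons and no adjacent C=O → amine (secondary).
  COOCH3: –C(=O)OCH3: carbonyl C bonded to C and to –OCH3 → ester (not ketone + ether).
In COOCH3, the acyl oxygen is bonded to carbon (–O–C), not to H, so this is an ester. In H2NCO, the carbonyl is bonded to nitrogen, not to –OH; that is an amide.
The groups actually present are: aldehyde, alkene, amide, amine, ester.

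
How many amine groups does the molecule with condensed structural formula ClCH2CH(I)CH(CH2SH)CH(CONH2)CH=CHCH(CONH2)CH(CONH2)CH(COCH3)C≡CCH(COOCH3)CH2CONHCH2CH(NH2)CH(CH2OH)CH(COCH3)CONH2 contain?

1

Taking each segment in turn:
  ClCH2: halogen on an sp³ carbon → alkyl halide.
  CH(I): halogen on an sp³ carbon → alkyl halide.
  CH(CH2SH): pendant –CH2SH → thiol.
  CH(CONH2): pendant –CONH2: carbonyl C bonded to C and N → amide.
  CH=CH: C=C double bond → alkene.
  CH(CONH2): pendant –CONH2: carbonyl C bonded to C and N → amide.
  CH(CONH2): pendant –CONH2: carbonyl C bonded to C and N → amide.
  CH(COCH3): pendant –COCH3: carbonyl C bonded to two carbons → ketone.
  C≡C: C≡C triple bond → alkyne.
  CH(COOCH3): pendant –COOCH3: carbonyl C bonded to C and –OCH3 → ester.
  CH2CONHCH2: –C(=O)–N– linkage → amide (the N is not an amine).
  CH(NH2): –NH2 on an sp³ carbon with no adjacent C=O → amine.
  CH(CH2OH): pendant –CH2OH on an sp³ backbone C → alcohol.
  CH(COCH3): pendant –COCH3: carbonyl C bonded to two carbons → ketone.
  CONH2: –C(=O)NH2: carbonyl C bonded to C and to N → amide (the N is not a separate amine).
Amine appears at: CH(NH2) → 1.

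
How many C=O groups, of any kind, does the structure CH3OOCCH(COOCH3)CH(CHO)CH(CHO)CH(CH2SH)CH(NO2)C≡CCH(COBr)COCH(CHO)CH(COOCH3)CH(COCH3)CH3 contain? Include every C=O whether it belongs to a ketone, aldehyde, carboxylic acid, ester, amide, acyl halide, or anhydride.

9

CH3OOC: ester, 1 C=O (running total 1).
CH(COOCH3): ester, 1 C=O (running total 2).
CH(CHO): aldehyde, 1 C=O (running total 3).
CH(CHO): aldehyde, 1 C=O (running total 4).
CH(COBr): acyl halide, 1 C=O (running total 5).
CO: ketone, 1 C=O (running total 6).
CH(CHO): aldehyde, 1 C=O (running total 7).
CH(COOCH3): ester, 1 C=O (running total 8).
CH(COCH3): ketone, 1 C=O (running total 9).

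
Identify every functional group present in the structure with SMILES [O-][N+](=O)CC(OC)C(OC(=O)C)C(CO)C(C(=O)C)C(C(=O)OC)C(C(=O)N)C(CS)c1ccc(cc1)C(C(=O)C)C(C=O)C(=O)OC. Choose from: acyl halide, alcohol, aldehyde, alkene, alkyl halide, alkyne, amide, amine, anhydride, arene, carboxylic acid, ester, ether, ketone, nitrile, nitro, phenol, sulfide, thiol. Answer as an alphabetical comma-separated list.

Working along the chain:
  O2NCH2: –NO2 on carbon → nitro group.
  CH(OCH3): pendant –OCH3: C–O–C with sp³ C, no adjacent C=O → ether.
  CH(OCOCH3): pendant –OC(=O)CH3: an acyloxy group → ester.
  CH(CH2OH): pendant –CH2OH on an sp³ backbone C → alcohol.
  CH(COCH3): pendant –COCH3: carbonyl C bonded to two carbons → ketone.
  CH(COOCH3): pendant –COOCH3: carbonyl C bonded to C and –OCH3 → ester.
  CH(CONH2): pendant –CONH2: carbonyl C bonded to C and N → amide.
  CH(CH2SH): pendant –CH2SH → thiol.
  C6H4: para-disubstituted benzene ring → arene.
  CH(COCH3): pendant –COCH3: carbonyl C bonded to two carbons → ketone.
  CH(CHO): pendant –CHO: carbonyl C bonded to C and H → aldehyde.
  COOCH3: –C(=O)OCH3: carbonyl C bonded to C and to –OCH3 → ester (not ketone + ether).

alcohol, aldehyde, amide, arene, ester, ether, ketone, nitro, thiol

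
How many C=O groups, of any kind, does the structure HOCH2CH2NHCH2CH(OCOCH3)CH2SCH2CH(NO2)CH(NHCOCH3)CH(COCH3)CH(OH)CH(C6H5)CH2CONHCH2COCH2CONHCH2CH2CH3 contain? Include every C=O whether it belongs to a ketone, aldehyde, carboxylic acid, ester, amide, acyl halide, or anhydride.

6

CH(OCOCH3): ester, 1 C=O (running total 1).
CH(NHCOCH3): amide, 1 C=O (running total 2).
CH(COCH3): ketone, 1 C=O (running total 3).
CH2CONHCH2: amide, 1 C=O (running total 4).
CO: ketone, 1 C=O (running total 5).
CH2CONHCH2: amide, 1 C=O (running total 6).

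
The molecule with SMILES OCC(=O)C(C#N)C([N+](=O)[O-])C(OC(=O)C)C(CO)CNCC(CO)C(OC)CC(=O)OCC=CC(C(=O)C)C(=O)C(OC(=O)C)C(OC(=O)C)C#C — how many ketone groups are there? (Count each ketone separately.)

HO– on an sp³ carbon → alcohol.
–C(=O)– with carbon on both sides → ketone.
pendant –C≡N: nitrile.
–NO2 on an sp³ carbon → nitro (the N=O is not a carbonyl).
pendant –OC(=O)CH3: an acyloxy group → ester.
pendant –CH2OH on an sp³ backbone C → alcohol.
C–N–C with sp³ carbons and no adjacent C=O → amine (secondary).
pendant –CH2OH on an sp³ backbone C → alcohol.
pendant –OCH3: C–O–C with sp³ C, no adjacent C=O → ether.
–C(=O)–O–C with C on the carbonyl side → ester.
C=C double bond → alkene.
pendant –COCH3: carbonyl C bonded to two carbons → ketone.
–C(=O)– with carbon on both sides → ketone.
pendant –OC(=O)CH3: an acyloxy group → ester.
pendant –OC(=O)CH3: an acyloxy group → ester.
C≡C triple bond → alkyne.
Ketone appears at: CO, CH(COCH3), CO → 3.

3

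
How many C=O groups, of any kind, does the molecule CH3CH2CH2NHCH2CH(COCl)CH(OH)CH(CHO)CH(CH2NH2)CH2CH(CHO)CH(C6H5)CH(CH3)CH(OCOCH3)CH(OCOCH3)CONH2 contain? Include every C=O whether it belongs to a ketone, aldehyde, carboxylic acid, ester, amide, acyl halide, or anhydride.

CH(COCl): acyl halide, 1 C=O (running total 1).
CH(CHO): aldehyde, 1 C=O (running total 2).
CH(CHO): aldehyde, 1 C=O (running total 3).
CH(OCOCH3): ester, 1 C=O (running total 4).
CH(OCOCH3): ester, 1 C=O (running total 5).
CONH2: amide, 1 C=O (running total 6).

6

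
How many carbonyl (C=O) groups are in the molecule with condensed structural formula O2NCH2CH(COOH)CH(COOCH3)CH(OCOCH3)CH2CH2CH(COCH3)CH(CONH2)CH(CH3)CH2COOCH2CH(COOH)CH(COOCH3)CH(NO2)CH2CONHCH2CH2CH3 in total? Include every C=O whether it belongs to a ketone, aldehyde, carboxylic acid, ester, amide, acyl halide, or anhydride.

CH(COOH): carboxylic acid, 1 C=O (running total 1).
CH(COOCH3): ester, 1 C=O (running total 2).
CH(OCOCH3): ester, 1 C=O (running total 3).
CH(COCH3): ketone, 1 C=O (running total 4).
CH(CONH2): amide, 1 C=O (running total 5).
CH2COOCH2: ester, 1 C=O (running total 6).
CH(COOH): carboxylic acid, 1 C=O (running total 7).
CH(COOCH3): ester, 1 C=O (running total 8).
CH2CONHCH2: amide, 1 C=O (running total 9).

9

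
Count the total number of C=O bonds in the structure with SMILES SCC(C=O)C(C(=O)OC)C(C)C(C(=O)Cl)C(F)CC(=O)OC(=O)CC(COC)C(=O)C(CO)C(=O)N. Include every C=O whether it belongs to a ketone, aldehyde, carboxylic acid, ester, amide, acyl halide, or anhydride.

CH(CHO): aldehyde, 1 C=O (running total 1).
CH(COOCH3): ester, 1 C=O (running total 2).
CH(COCl): acyl halide, 1 C=O (running total 3).
CH2CO-O-COCH2: anhydride, 2 C=O (running total 5).
CO: ketone, 1 C=O (running total 6).
CONH2: amide, 1 C=O (running total 7).

7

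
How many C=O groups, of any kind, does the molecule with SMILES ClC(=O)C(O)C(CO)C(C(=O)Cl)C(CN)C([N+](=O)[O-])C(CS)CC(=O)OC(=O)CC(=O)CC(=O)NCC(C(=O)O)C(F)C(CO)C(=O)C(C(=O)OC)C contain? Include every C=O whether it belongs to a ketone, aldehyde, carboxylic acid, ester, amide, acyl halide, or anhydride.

ClCO: acyl halide, 1 C=O (running total 1).
CH(COCl): acyl halide, 1 C=O (running total 2).
CH2CO-O-COCH2: anhydride, 2 C=O (running total 4).
CO: ketone, 1 C=O (running total 5).
CH2CONHCH2: amide, 1 C=O (running total 6).
CH(COOH): carboxylic acid, 1 C=O (running total 7).
CO: ketone, 1 C=O (running total 8).
CH(COOCH3): ester, 1 C=O (running total 9).

9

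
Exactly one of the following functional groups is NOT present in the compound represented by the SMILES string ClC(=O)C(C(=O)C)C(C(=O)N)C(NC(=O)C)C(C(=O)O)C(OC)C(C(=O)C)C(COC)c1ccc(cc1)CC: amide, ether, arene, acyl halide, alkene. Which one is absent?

ether: present (CH(OCH3) — pendant –OCH3: C–O–C with sp³ C, no adjacent C=O → ether).
arene: present (C6H4 — para-disubstituted benzene ring → arene).
acyl halide: present (ClCO — –C(=O)Cl: carbonyl C bonded to C and to a halogen → acyl halide (not alkyl halide)).
amide: present (CH(CONH2) — pendant –CONH2: carbonyl C bonded to C and N → amide).
alkene: absent. In C6H4, the C=C units are part of an aromatic ring, which is an arene, not an isolated alkene.

alkene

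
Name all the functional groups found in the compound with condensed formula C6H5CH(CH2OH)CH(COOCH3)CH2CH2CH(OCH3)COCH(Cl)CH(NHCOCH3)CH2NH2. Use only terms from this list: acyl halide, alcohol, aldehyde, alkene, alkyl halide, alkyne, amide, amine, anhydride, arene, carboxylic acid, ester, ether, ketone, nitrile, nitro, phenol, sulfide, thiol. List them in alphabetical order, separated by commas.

alcohol, alkyl halide, amide, amine, arene, ester, ether, ketone

Working along the chain:
  C6H5: C6H5– phenyl ring → arene.
  CH(CH2OH): pendant –CH2OH on an sp³ backbone C → alcohol.
  CH(COOCH3): pendant –COOCH3: carbonyl C bonded to C and –OCH3 → ester.
  CH(OCH3): pendant –OCH3: C–O–C with sp³ C, no adjacent C=O → ether.
  CO: –C(=O)– with carbon on both sides → ketone.
  CH(Cl): halogen on an sp³ carbon → alkyl halide.
  CH(NHCOCH3): pendant –NHC(=O)CH3: N bonded to a carbonyl → amide (not amine).
  CH2NH2: –NH2 on an sp³ carbon with no adjacent C=O → amine.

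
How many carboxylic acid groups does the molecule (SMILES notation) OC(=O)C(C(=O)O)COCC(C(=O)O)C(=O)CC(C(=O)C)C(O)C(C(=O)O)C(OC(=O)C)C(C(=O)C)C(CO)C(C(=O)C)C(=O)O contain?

Taking each segment in turn:
  HOOC: –COOH: carbonyl C bonded to –OH and C → carboxylic acid (the –OH is not a separate alcohol).
  CH(COOH): pendant –COOH: carbonyl C bonded to C and –OH → carboxylic acid.
  CH2OCH2: C–O–C with sp³ carbons on both sides and no adjacent C=O → ether.
  CH(COOH): pendant –COOH: carbonyl C bonded to C and –OH → carboxylic acid.
  CO: –C(=O)– with carbon on both sides → ketone.
  CH(COCH3): pendant –COCH3: carbonyl C bonded to two carbons → ketone.
  CH(OH): –OH on an sp³ carbon → alcohol (secondary).
  CH(COOH): pendant –COOH: carbonyl C bonded to C and –OH → carboxylic acid.
  CH(OCOCH3): pendant –OC(=O)CH3: an acyloxy group → ester.
  CH(COCH3): pendant –COCH3: carbonyl C bonded to two carbons → ketone.
  CH(CH2OH): pendant –CH2OH on an sp³ backbone C → alcohol.
  CH(COCH3): pendant –COCH3: carbonyl C bonded to two carbons → ketone.
  COOH: –COOH: carbonyl C bonded to –OH and C → carboxylic acid (the –OH is not a separate alcohol).
Carboxylic acid appears at: HOOC, CH(COOH), CH(COOH), CH(COOH), COOH → 5.

5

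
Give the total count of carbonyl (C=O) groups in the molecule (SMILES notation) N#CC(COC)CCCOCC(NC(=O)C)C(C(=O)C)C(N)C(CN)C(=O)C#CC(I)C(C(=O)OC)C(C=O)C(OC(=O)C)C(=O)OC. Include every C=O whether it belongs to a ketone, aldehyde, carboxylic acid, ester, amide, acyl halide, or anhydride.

7

CH(NHCOCH3): amide, 1 C=O (running total 1).
CH(COCH3): ketone, 1 C=O (running total 2).
CO: ketone, 1 C=O (running total 3).
CH(COOCH3): ester, 1 C=O (running total 4).
CH(CHO): aldehyde, 1 C=O (running total 5).
CH(OCOCH3): ester, 1 C=O (running total 6).
COOCH3: ester, 1 C=O (running total 7).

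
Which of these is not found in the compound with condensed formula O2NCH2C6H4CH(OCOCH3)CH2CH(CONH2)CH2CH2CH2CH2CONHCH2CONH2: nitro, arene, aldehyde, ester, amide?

aldehyde

amide: present (CH(CONH2) — pendant –CONH2: carbonyl C bonded to C and N → amide).
arene: present (C6H4 — para-disubstituted benzene ring → arene).
nitro: present (O2NCH2 — –NO2 on carbon → nitro group).
ester: present (CH(OCOCH3) — pendant –OC(=O)CH3: an acyloxy group → ester).
aldehyde: no segment matches this pattern.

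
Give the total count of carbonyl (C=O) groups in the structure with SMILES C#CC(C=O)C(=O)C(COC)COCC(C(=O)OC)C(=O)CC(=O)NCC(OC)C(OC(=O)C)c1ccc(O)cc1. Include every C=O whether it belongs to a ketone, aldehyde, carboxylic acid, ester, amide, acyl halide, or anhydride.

6

CH(CHO): aldehyde, 1 C=O (running total 1).
CO: ketone, 1 C=O (running total 2).
CH(COOCH3): ester, 1 C=O (running total 3).
CO: ketone, 1 C=O (running total 4).
CH2CONHCH2: amide, 1 C=O (running total 5).
CH(OCOCH3): ester, 1 C=O (running total 6).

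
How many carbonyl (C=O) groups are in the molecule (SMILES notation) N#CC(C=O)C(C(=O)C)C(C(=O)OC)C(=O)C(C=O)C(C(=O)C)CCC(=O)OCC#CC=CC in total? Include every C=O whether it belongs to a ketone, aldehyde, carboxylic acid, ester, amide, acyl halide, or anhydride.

7

CH(CHO): aldehyde, 1 C=O (running total 1).
CH(COCH3): ketone, 1 C=O (running total 2).
CH(COOCH3): ester, 1 C=O (running total 3).
CO: ketone, 1 C=O (running total 4).
CH(CHO): aldehyde, 1 C=O (running total 5).
CH(COCH3): ketone, 1 C=O (running total 6).
CH2COOCH2: ester, 1 C=O (running total 7).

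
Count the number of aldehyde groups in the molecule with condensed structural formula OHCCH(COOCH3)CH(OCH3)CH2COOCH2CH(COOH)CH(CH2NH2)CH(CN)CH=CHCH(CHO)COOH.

terminal –CHO: carbonyl C bonded to H and C → aldehyde.
pendant –COOCH3: carbonyl C bonded to C and –OCH3 → ester.
pendant –OCH3: C–O–C with sp³ C, no adjacent C=O → ether.
–C(=O)–O–C with C on the carbonyl side → ester.
pendant –COOH: carbonyl C bonded to C and –OH → carboxylic acid.
pendant –CH2NH2: N on sp³ C, no adjacent C=O → amine.
pendant –C≡N: nitrile.
C=C double bond → alkene.
pendant –CHO: carbonyl C bonded to C and H → aldehyde.
–COOH: carbonyl C bonded to –OH and C → carboxylic acid (the –OH is not a separate alcohol).
Aldehyde appears at: OHC, CH(CHO) → 2.

2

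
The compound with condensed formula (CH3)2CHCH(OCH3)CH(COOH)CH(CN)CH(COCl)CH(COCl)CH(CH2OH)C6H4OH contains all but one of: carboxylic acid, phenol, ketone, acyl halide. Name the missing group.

ketone

acyl halide: present (CH(COCl) — pendant –C(=O)X: carbonyl C bonded to C and halogen → acyl halide).
phenol: present (C6H4OH — –OH attached directly to an aromatic ring → phenol (not alcohol); the ring itself is an arene).
carboxylic acid: present (CH(COOH) — pendant –COOH: carbonyl C bonded to C and –OH → carboxylic acid).
ketone: absent. In CH(COOH), the C=O bears an –OH, making it a carboxylic acid rather than a ketone. In CH(COCl), the C=O is bonded to a halogen, which defines an acyl halide, not a ketone.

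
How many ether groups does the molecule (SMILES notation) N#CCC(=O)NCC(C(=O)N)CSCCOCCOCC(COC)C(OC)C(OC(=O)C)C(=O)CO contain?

4

N≡C–: carbon triple-bonded to nitrogen → nitrile.
–C(=O)–N– linkage → amide (the N is not an amine).
pendant –CONH2: carbonyl C bonded to C and N → amide.
C–S–C linkage → sulfide (thioether).
C–O–C with sp³ carbons on both sides and no adjacent C=O → ether.
C–O–C with sp³ carbons on both sides and no adjacent C=O → ether.
pendant –CH2OCH3: C–O–C linkage → ether.
pendant –OCH3: C–O–C with sp³ C, no adjacent C=O → ether.
pendant –OC(=O)CH3: an acyloxy group → ester.
–C(=O)– with carbon on both sides → ketone.
–OH on an sp³ carbon → alcohol.
Ether appears at: CH2OCH2, CH2OCH2, CH(CH2OCH3), CH(OCH3) → 4.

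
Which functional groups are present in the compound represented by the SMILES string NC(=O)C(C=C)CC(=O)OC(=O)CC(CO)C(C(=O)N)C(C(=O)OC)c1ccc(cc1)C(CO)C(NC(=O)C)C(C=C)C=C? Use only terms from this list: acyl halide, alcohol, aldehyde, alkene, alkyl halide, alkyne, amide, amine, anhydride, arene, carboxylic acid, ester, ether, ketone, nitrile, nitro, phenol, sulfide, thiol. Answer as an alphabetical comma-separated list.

–C(=O)NH2: carbonyl C bonded to C and to N → amide (the N is not a separate amine).
pendant –CH=CH2: C=C double bond → alkene.
two acyl groups sharing one oxygen, –C(=O)–O–C(=O)– → anhydride.
pendant –CH2OH on an sp³ backbone C → alcohol.
pendant –CONH2: carbonyl C bonded to C and N → amide.
pendant –COOCH3: carbonyl C bonded to C and –OCH3 → ester.
para-disubstituted benzene ring → arene.
pendant –CH2OH on an sp³ backbone C → alcohol.
pendant –NHC(=O)CH3: N bonded to a carbonyl → amide (not amine).
pendant –CH=CH2: C=C double bond → alkene.
C=C double bond → alkene.

alcohol, alkene, amide, anhydride, arene, ester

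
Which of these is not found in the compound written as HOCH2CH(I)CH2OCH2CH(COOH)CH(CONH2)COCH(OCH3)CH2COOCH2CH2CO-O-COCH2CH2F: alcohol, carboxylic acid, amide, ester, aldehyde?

aldehyde

ester: present (CH2COOCH2 — –C(=O)–O–C with C on the carbonyl side → ester).
alcohol: present (HOCH2 — HO– on an sp³ carbon → alcohol).
amide: present (CH(CONH2) — pendant –CONH2: carbonyl C bonded to C and N → amide).
carboxylic acid: present (CH(COOH) — pendant –COOH: carbonyl C bonded to C and –OH → carboxylic acid).
aldehyde: absent. In CO, the carbonyl carbon is bonded to two carbons, so it is a ketone, not an aldehyde. In CH(COOH), the carbonyl carbon bears –OH, not –H, so it is a carboxylic acid.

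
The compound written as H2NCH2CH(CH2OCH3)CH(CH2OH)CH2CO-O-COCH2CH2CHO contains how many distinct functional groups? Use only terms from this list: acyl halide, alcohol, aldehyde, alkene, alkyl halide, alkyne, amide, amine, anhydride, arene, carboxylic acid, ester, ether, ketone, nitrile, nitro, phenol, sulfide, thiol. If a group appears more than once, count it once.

5

Reading the structure from left to right:
  H2NCH2: –NH2 on an sp³ carbon with no adjacent C=O → amine.
  CH(CH2OCH3): pendant –CH2OCH3: C–O–C linkage → ether.
  CH(CH2OH): pendant –CH2OH on an sp³ backbone C → alcohol.
  CH2CO-O-COCH2: two acyl groups sharing one oxygen, –C(=O)–O–C(=O)– → anhydride.
  CHO: terminal –CHO: carbonyl C bonded to H and C → aldehyde.
Distinct types present: alcohol, aldehyde, amine, anhydride, ether.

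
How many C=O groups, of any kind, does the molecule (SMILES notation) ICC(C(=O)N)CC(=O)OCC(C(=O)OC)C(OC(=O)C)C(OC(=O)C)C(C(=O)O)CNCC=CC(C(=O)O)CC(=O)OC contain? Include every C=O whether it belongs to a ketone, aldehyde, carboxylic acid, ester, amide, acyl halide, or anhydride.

CH(CONH2): amide, 1 C=O (running total 1).
CH2COOCH2: ester, 1 C=O (running total 2).
CH(COOCH3): ester, 1 C=O (running total 3).
CH(OCOCH3): ester, 1 C=O (running total 4).
CH(OCOCH3): ester, 1 C=O (running total 5).
CH(COOH): carboxylic acid, 1 C=O (running total 6).
CH(COOH): carboxylic acid, 1 C=O (running total 7).
COOCH3: ester, 1 C=O (running total 8).

8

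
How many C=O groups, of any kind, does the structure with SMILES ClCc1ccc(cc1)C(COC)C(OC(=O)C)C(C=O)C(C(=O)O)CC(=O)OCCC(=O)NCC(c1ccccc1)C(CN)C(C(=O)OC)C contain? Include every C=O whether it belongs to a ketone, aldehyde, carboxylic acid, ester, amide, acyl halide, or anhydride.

CH(OCOCH3): ester, 1 C=O (running total 1).
CH(CHO): aldehyde, 1 C=O (running total 2).
CH(COOH): carboxylic acid, 1 C=O (running total 3).
CH2COOCH2: ester, 1 C=O (running total 4).
CH2CONHCH2: amide, 1 C=O (running total 5).
CH(COOCH3): ester, 1 C=O (running total 6).

6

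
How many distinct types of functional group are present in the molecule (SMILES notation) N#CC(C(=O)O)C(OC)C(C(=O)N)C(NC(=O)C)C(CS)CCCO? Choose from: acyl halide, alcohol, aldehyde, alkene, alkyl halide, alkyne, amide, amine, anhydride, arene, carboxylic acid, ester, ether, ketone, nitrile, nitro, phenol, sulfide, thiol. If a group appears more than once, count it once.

Reading the structure from left to right:
  N≡C: N≡C–: carbon triple-bonded to nitrogen → nitrile.
  CH(COOH): pendant –COOH: carbonyl C bonded to C and –OH → carboxylic acid.
  CH(OCH3): pendant –OCH3: C–O–C with sp³ C, no adjacent C=O → ether.
  CH(CONH2): pendant –CONH2: carbonyl C bonded to C and N → amide.
  CH(NHCOCH3): pendant –NHC(=O)CH3: N bonded to a carbonyl → amide (not amine).
  CH(CH2SH): pendant –CH2SH → thiol.
  CH2OH: –OH on an sp³ carbon → alcohol.
Distinct types present: alcohol, amide, carboxylic acid, ether, nitrile, thiol.

6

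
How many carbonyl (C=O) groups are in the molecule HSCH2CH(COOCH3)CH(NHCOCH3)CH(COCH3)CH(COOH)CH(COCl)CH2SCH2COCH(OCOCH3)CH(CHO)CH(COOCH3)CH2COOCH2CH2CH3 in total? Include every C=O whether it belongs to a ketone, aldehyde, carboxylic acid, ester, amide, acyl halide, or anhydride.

10

CH(COOCH3): ester, 1 C=O (running total 1).
CH(NHCOCH3): amide, 1 C=O (running total 2).
CH(COCH3): ketone, 1 C=O (running total 3).
CH(COOH): carboxylic acid, 1 C=O (running total 4).
CH(COCl): acyl halide, 1 C=O (running total 5).
CO: ketone, 1 C=O (running total 6).
CH(OCOCH3): ester, 1 C=O (running total 7).
CH(CHO): aldehyde, 1 C=O (running total 8).
CH(COOCH3): ester, 1 C=O (running total 9).
CH2COOCH2: ester, 1 C=O (running total 10).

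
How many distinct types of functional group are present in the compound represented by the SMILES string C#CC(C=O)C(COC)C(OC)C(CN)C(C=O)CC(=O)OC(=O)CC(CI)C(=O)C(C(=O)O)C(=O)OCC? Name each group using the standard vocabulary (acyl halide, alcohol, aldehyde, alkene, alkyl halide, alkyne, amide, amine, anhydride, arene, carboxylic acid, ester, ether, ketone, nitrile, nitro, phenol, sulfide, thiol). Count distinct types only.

C≡C triple bond → alkyne.
pendant –CHO: carbonyl C bonded to C and H → aldehyde.
pendant –CH2OCH3: C–O–C linkage → ether.
pendant –OCH3: C–O–C with sp³ C, no adjacent C=O → ether.
pendant –CH2NH2: N on sp³ C, no adjacent C=O → amine.
pendant –CHO: carbonyl C bonded to C and H → aldehyde.
two acyl groups sharing one oxygen, –C(=O)–O–C(=O)– → anhydride.
pendant –CH2X: halogen on sp³ carbon → alkyl halide.
–C(=O)– with carbon on both sides → ketone.
pendant –COOH: carbonyl C bonded to C and –OH → carboxylic acid.
–C(=O)OCH2CH3: carbonyl C bonded to C and to –OEt → ester.
Distinct types present: aldehyde, alkyl halide, alkyne, amine, anhydride, carboxylic acid, ester, ether, ketone.

9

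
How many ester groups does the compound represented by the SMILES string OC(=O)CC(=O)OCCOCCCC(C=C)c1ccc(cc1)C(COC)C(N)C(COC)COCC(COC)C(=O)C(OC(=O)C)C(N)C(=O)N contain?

Reading the structure from left to right:
  HOOC: –COOH: carbonyl C bonded to –OH and C → carboxylic acid (the –OH is not a separate alcohol).
  CH2COOCH2: –C(=O)–O–C with C on the carbonyl side → ester.
  CH2OCH2: C–O–C with sp³ carbons on both sides and no adjacent C=O → ether.
  CH(CH=CH2): pendant –CH=CH2: C=C double bond → alkene.
  C6H4: para-disubstituted benzene ring → arene.
  CH(CH2OCH3): pendant –CH2OCH3: C–O–C linkage → ether.
  CH(NH2): –NH2 on an sp³ carbon with no adjacent C=O → amine.
  CH(CH2OCH3): pendant –CH2OCH3: C–O–C linkage → ether.
  CH2OCH2: C–O–C with sp³ carbons on both sides and no adjacent C=O → ether.
  CH(CH2OCH3): pendant –CH2OCH3: C–O–C linkage → ether.
  CO: –C(=O)– with carbon on both sides → ketone.
  CH(OCOCH3): pendant –OC(=O)CH3: an acyloxy group → ester.
  CH(NH2): –NH2 on an sp³ carbon with no adjacent C=O → amine.
  CONH2: –C(=O)NH2: carbonyl C bonded to C and to N → amide (the N is not a separate amine).
Ester appears at: CH2COOCH2, CH(OCOCH3) → 2.

2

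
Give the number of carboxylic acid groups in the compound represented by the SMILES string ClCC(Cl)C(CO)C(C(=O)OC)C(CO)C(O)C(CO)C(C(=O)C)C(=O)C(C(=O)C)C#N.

Working along the chain:
  ClCH2: halogen on an sp³ carbon → alkyl halide.
  CH(Cl): halogen on an sp³ carbon → alkyl halide.
  CH(CH2OH): pendant –CH2OH on an sp³ backbone C → alcohol.
  CH(COOCH3): pendant –COOCH3: carbonyl C bonded to C and –OCH3 → ester.
  CH(CH2OH): pendant –CH2OH on an sp³ backbone C → alcohol.
  CH(OH): –OH on an sp³ carbon → alcohol (secondary).
  CH(CH2OH): pendant –CH2OH on an sp³ backbone C → alcohol.
  CH(COCH3): pendant –COCH3: carbonyl C bonded to two carbons → ketone.
  CO: –C(=O)– with carbon on both sides → ketone.
  CH(COCH3): pendant –COCH3: carbonyl C bonded to two carbons → ketone.
  CN: –C≡N: carbon triple-bonded to nitrogen → nitrile.
No segment is a carboxylic acid: CH(CH2OH) is alcohol, not carboxylic acid; CH(COOCH3) is ester, not carboxylic acid; CH(CH2OH) is alcohol, not carboxylic acid. → 0.

0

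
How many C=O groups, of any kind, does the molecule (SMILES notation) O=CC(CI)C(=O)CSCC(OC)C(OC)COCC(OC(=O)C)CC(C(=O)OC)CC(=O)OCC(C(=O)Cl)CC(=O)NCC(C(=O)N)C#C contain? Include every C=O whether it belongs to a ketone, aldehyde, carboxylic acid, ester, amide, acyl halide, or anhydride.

8

OHC: aldehyde, 1 C=O (running total 1).
CO: ketone, 1 C=O (running total 2).
CH(OCOCH3): ester, 1 C=O (running total 3).
CH(COOCH3): ester, 1 C=O (running total 4).
CH2COOCH2: ester, 1 C=O (running total 5).
CH(COCl): acyl halide, 1 C=O (running total 6).
CH2CONHCH2: amide, 1 C=O (running total 7).
CH(CONH2): amide, 1 C=O (running total 8).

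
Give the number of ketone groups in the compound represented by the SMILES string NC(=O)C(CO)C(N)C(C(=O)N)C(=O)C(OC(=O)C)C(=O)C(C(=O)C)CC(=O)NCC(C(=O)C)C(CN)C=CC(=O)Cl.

–C(=O)NH2: carbonyl C bonded to C and to N → amide (the N is not a separate amine).
pendant –CH2OH on an sp³ backbone C → alcohol.
–NH2 on an sp³ carbon with no adjacent C=O → amine.
pendant –CONH2: carbonyl C bonded to C and N → amide.
–C(=O)– with carbon on both sides → ketone.
pendant –OC(=O)CH3: an acyloxy group → ester.
–C(=O)– with carbon on both sides → ketone.
pendant –COCH3: carbonyl C bonded to two carbons → ketone.
–C(=O)–N– linkage → amide (the N is not an amine).
pendant –COCH3: carbonyl C bonded to two carbons → ketone.
pendant –CH2NH2: N on sp³ C, no adjacent C=O → amine.
C=C double bond → alkene.
–C(=O)Cl: carbonyl C bonded to C and to a halogen → acyl halide (not alkyl halide).
Ketone appears at: CO, CO, CH(COCH3), CH(COCH3) → 4.

4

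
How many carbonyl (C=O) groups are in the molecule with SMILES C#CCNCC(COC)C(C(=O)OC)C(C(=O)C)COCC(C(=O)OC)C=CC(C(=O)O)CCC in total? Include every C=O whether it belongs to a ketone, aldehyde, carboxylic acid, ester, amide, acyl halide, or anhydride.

4

CH(COOCH3): ester, 1 C=O (running total 1).
CH(COCH3): ketone, 1 C=O (running total 2).
CH(COOCH3): ester, 1 C=O (running total 3).
CH(COOH): carboxylic acid, 1 C=O (running total 4).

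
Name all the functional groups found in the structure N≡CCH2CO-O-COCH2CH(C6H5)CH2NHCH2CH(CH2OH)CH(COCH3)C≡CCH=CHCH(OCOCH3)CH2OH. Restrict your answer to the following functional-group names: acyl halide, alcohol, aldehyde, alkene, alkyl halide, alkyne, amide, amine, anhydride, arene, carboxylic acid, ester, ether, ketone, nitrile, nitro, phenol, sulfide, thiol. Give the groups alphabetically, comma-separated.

alcohol, alkene, alkyne, amine, anhydride, arene, ester, ketone, nitrile

N≡C–: carbon triple-bonded to nitrogen → nitrile.
two acyl groups sharing one oxygen, –C(=O)–O–C(=O)– → anhydride.
pendant –C6H5: benzene ring → arene.
C–N–C with sp³ carbons and no adjacent C=O → amine (secondary).
pendant –CH2OH on an sp³ backbone C → alcohol.
pendant –COCH3: carbonyl C bonded to two carbons → ketone.
C≡C triple bond → alkyne.
C=C double bond → alkene.
pendant –OC(=O)CH3: an acyloxy group → ester.
–OH on an sp³ carbon → alcohol.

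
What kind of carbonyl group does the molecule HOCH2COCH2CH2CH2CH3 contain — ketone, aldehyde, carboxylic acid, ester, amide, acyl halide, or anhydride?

The carbonyl is in the CO segment: –C(=O)– with carbon on both sides → ketone.

ketone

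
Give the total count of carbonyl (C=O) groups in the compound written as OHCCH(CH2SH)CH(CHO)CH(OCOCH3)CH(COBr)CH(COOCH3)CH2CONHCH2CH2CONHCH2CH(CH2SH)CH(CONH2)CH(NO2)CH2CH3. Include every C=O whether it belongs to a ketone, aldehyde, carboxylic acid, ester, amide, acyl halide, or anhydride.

8

OHC: aldehyde, 1 C=O (running total 1).
CH(CHO): aldehyde, 1 C=O (running total 2).
CH(OCOCH3): ester, 1 C=O (running total 3).
CH(COBr): acyl halide, 1 C=O (running total 4).
CH(COOCH3): ester, 1 C=O (running total 5).
CH2CONHCH2: amide, 1 C=O (running total 6).
CH2CONHCH2: amide, 1 C=O (running total 7).
CH(CONH2): amide, 1 C=O (running total 8).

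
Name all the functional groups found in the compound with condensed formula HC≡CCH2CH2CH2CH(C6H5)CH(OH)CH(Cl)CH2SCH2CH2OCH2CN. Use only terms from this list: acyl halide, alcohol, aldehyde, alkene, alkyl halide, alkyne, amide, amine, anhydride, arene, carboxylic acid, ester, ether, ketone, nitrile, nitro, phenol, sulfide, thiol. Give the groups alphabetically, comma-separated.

Working along the chain:
  HC≡C: C≡C triple bond → alkyne.
  CH(C6H5): pendant –C6H5: benzene ring → arene.
  CH(OH): –OH on an sp³ carbon → alcohol (secondary).
  CH(Cl): halogen on an sp³ carbon → alkyl halide.
  CH2SCH2: C–S–C linkage → sulfide (thioether).
  CH2OCH2: C–O–C with sp³ carbons on both sides and no adjacent C=O → ether.
  CN: –C≡N: carbon triple-bonded to nitrogen → nitrile.

alcohol, alkyl halide, alkyne, arene, ether, nitrile, sulfide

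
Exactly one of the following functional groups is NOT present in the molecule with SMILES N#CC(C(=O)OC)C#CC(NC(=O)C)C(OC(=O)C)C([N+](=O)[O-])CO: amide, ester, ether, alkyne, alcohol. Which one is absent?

amide: present (CH(NHCOCH3) — pendant –NHC(=O)CH3: N bonded to a carbonyl → amide (not amine)).
ester: present (CH(COOCH3) — pendant –COOCH3: carbonyl C bonded to C and –OCH3 → ester).
alkyne: present (C≡C — C≡C triple bond → alkyne).
alcohol: present (CH2OH — –OH on an sp³ carbon → alcohol).
ether: absent. In each of CH(COOCH3) and CH(OCOCH3), the C–O–C oxygen is adjacent to a C=O, so it belongs to an ester, not an ether.

ether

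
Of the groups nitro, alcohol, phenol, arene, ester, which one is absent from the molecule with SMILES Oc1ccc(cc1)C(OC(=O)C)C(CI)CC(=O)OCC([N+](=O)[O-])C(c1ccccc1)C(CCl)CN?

alcohol

phenol: present (HOC6H4 — –OH attached directly to an aromatic ring → phenol (not alcohol); the ring itself is an arene).
ester: present (CH(OCOCH3) — pendant –OC(=O)CH3: an acyloxy group → ester).
nitro: present (CH(NO2) — –NO2 on an sp³ carbon → nitro (the N=O is not a carbonyl)).
arene: present (HOC6H4 — –OH attached directly to an aromatic ring → phenol (not alcohol); the ring itself is an arene).
alcohol: absent. In HOC6H4, the –OH is on an aromatic ring carbon; that is a phenol, not an alcohol.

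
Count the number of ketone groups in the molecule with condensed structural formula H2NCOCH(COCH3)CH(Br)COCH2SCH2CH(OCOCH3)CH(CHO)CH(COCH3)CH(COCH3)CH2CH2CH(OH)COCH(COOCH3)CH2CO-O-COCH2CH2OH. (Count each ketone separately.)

Taking each segment in turn:
  H2NCO: –C(=O)NH2: carbonyl C bonded to C and to N → amide (the N is not a separate amine).
  CH(COCH3): pendant –COCH3: carbonyl C bonded to two carbons → ketone.
  CH(Br): halogen on an sp³ carbon → alkyl halide.
  CO: –C(=O)– with carbon on both sides → ketone.
  CH2SCH2: C–S–C linkage → sulfide (thioether).
  CH(OCOCH3): pendant –OC(=O)CH3: an acyloxy group → ester.
  CH(CHO): pendant –CHO: carbonyl C bonded to C and H → aldehyde.
  CH(COCH3): pendant –COCH3: carbonyl C bonded to two carbons → ketone.
  CH(COCH3): pendant –COCH3: carbonyl C bonded to two carbons → ketone.
  CH(OH): –OH on an sp³ carbon → alcohol (secondary).
  CO: –C(=O)– with carbon on both sides → ketone.
  CH(COOCH3): pendant –COOCH3: carbonyl C bonded to C and –OCH3 → ester.
  CH2CO-O-COCH2: two acyl groups sharing one oxygen, –C(=O)–O–C(=O)– → anhydride.
  CH2OH: –OH on an sp³ carbon → alcohol.
Ketone appears at: CH(COCH3), CO, CH(COCH3), CH(COCH3), CO → 5.

5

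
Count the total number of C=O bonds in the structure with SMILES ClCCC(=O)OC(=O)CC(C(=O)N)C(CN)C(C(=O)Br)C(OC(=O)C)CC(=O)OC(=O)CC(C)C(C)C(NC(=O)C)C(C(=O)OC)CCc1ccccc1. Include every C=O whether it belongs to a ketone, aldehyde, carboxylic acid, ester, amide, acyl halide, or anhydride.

9

CH2CO-O-COCH2: anhydride, 2 C=O (running total 2).
CH(CONH2): amide, 1 C=O (running total 3).
CH(COBr): acyl halide, 1 C=O (running total 4).
CH(OCOCH3): ester, 1 C=O (running total 5).
CH2CO-O-COCH2: anhydride, 2 C=O (running total 7).
CH(NHCOCH3): amide, 1 C=O (running total 8).
CH(COOCH3): ester, 1 C=O (running total 9).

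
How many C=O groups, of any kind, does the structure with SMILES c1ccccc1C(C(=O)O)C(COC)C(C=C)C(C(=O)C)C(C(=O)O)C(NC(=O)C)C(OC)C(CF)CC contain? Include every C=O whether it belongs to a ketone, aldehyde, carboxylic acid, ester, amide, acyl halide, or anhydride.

4

CH(COOH): carboxylic acid, 1 C=O (running total 1).
CH(COCH3): ketone, 1 C=O (running total 2).
CH(COOH): carboxylic acid, 1 C=O (running total 3).
CH(NHCOCH3): amide, 1 C=O (running total 4).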